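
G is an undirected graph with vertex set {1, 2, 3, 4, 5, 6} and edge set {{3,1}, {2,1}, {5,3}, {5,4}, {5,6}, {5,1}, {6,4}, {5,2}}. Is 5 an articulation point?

Deleting 5 raises the number of components from 1 to 2, so 5 is a cut vertex.

Yes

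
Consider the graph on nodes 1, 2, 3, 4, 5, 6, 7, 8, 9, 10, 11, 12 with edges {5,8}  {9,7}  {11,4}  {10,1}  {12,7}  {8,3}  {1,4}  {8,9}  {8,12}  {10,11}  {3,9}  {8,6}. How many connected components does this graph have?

2 is isolated — a component by itself.
Starting from 1 we can reach 1, 4, 10, 11. That is one component of size 4.
Starting from 3 we can reach 3, 5, 6, 7, 8, 9, 12. That is one component of size 7.
Total: 3 components.

3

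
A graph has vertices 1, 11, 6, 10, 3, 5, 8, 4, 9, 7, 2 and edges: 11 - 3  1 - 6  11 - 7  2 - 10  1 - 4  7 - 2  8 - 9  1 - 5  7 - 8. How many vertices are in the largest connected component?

Starting from 1 we can reach 1, 4, 5, 6. That is one component of size 4.
Starting from 2 we can reach 2, 3, 7, 8, 9, 10, 11. That is one component of size 7.
The largest has 7 vertices.

7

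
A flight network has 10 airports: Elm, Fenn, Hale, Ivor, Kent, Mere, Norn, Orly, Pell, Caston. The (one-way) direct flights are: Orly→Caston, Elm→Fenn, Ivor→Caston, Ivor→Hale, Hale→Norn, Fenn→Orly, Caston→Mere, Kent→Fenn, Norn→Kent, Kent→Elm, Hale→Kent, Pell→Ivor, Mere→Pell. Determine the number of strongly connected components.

1

{Elm, Fenn, Hale, Ivor, Kent, Mere, Norn, Orly, Pell, Caston} are all mutually reachable — one SCC of size 10.
That gives 1 strongly connected component.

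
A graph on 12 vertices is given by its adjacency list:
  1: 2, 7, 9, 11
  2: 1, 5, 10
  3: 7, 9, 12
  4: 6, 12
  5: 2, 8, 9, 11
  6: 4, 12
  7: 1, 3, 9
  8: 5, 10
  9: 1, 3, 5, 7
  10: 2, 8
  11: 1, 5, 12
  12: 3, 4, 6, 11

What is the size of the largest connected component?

12

Starting from 1 we can reach 1, 2, 3, 4, 5, 6, 7, 8, 9, 10, 11, 12. That is one component of size 12.
The largest has 12 vertices.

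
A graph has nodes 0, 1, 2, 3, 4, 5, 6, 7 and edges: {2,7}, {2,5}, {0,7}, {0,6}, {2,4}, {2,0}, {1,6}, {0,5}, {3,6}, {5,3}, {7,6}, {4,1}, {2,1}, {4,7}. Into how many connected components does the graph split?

1

Starting from 0 we can reach 0, 1, 2, 3, 4, 5, 6, 7. That is one component of size 8.
Total: 1 component.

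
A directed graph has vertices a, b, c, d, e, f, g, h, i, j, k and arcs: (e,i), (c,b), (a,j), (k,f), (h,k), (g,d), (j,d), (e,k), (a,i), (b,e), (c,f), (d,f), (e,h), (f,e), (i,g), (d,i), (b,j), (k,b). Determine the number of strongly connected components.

{b, d, e, f, g, h, i, j, k} are all mutually reachable — one SCC of size 9.
{c} is an SCC by itself.
{a} is an SCC by itself.
That gives 3 strongly connected components.

3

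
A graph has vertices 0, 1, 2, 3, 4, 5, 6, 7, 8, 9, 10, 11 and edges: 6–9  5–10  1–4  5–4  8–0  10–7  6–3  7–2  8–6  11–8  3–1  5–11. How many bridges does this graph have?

The edges on the cycle 5-11-8-6-3-1-4-5 are not bridges since each lies on that cycle.
But removing 0–8 disconnects 0 from 8; removing 9–6 disconnects 9 from 6; removing 7–10 disconnects 7 from 10; removing 7–2 disconnects 7 from 2 — these are bridges.
In total 5 edges are bridges.

5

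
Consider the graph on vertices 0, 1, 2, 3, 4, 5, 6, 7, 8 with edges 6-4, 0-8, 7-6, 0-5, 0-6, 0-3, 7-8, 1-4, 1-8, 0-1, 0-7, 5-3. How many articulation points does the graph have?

1

Removing 0 increases the component count from 2 to 3, so 0 is a cut vertex.
By contrast removing 4 leaves 2 components; it is not a cut vertex. No other vertex is a cut vertex either.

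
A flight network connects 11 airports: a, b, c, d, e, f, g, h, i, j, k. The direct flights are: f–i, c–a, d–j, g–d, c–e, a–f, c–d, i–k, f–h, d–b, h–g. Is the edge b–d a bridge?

Yes

Removing b–d leaves no path between b and d: the component count goes from 1 to 2. So it is a bridge.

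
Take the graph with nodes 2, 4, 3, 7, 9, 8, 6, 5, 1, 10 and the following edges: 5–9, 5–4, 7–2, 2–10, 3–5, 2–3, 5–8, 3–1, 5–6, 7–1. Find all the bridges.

The edges on the cycle 7-2-3-1-7 are not bridges since each lies on that cycle.
But removing 5–8 disconnects 5 from 8; removing 2–10 disconnects 2 from 10; removing 5–9 disconnects 5 from 9; removing 3–5 disconnects 3 from 5 — these are bridges.
In total 6 edges are bridges.

10-2, 3-5, 4-5, 5-6, 5-8, 5-9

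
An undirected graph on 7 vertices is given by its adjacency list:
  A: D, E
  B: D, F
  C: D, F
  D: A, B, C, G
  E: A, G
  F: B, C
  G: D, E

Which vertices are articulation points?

Removing D increases the component count from 1 to 2, so D is a cut vertex.
By contrast removing B leaves 1 component; it is not a cut vertex. No other vertex is a cut vertex either.

D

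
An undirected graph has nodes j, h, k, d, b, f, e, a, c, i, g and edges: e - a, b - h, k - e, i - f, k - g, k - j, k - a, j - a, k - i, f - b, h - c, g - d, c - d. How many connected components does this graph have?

1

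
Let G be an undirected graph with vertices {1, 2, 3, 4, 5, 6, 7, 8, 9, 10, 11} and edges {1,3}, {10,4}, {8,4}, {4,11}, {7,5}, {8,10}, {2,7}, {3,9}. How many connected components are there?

6 is isolated — a component by itself.
Starting from 2 we can reach 2, 5, 7. That is one component of size 3.
Starting from 1 we can reach 1, 3, 9. That is one component of size 3.
Starting from 4 we can reach 4, 8, 10, 11. That is one component of size 4.
Total: 4 components.

4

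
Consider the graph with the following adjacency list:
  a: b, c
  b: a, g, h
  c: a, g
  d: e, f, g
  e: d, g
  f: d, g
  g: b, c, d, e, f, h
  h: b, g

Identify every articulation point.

Removing g increases the component count from 1 to 2, so g is a cut vertex.
By contrast removing d leaves 1 component; it is not a cut vertex. No other vertex is a cut vertex either.

g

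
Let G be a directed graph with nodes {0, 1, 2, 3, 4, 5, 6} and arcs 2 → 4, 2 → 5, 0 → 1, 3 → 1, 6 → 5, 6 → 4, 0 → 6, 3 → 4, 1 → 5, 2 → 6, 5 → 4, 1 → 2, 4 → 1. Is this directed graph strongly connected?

No

There is no directed path from 5 to 3, so the graph is not strongly connected.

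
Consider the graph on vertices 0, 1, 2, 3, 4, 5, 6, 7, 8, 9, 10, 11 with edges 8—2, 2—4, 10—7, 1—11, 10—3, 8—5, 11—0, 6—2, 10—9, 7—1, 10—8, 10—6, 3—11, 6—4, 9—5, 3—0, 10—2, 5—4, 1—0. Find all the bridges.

The edges on the cycle 1-11-0-1 are not bridges since each lies on that cycle.
Every edge lies on some cycle, so there are no bridges.

none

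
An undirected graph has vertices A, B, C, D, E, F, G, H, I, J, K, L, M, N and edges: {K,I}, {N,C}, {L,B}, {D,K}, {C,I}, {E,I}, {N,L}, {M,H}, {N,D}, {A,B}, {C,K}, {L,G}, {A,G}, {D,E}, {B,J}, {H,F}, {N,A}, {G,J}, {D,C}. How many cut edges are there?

2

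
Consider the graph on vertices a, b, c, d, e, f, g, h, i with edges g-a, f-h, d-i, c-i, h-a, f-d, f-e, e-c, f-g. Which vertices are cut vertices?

f

Removing f increases the component count from 2 to 3, so f is a cut vertex.
By contrast removing e leaves 2 components; it is not a cut vertex. No other vertex is a cut vertex either.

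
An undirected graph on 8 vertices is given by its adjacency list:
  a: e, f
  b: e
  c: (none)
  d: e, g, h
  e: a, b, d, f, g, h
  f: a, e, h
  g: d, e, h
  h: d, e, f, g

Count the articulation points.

1

Removing e increases the component count from 2 to 3, so e is a cut vertex.
By contrast removing d leaves 2 components; it is not a cut vertex. No other vertex is a cut vertex either.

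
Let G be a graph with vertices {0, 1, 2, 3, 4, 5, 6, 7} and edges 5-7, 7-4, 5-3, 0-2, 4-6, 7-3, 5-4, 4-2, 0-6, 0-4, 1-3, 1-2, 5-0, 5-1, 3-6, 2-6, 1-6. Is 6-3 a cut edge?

After removing 6-3, the path 6-1-3 still connects them, so the edge is not a bridge.

No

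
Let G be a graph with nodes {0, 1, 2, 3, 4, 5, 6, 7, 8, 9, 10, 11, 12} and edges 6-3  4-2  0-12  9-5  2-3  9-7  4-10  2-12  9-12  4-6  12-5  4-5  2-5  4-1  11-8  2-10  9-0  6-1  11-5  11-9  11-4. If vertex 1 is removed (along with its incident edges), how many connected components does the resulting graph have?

1

With 1 gone, the remaining components are: {0, 2, 3, 4, 5, 6, 7, 8, 9, 10, 11, 12}.
That is 1 component.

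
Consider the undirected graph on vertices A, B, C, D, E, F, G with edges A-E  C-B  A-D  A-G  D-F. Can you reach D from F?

Yes

From F we can reach A, D, E, F, G, which includes D.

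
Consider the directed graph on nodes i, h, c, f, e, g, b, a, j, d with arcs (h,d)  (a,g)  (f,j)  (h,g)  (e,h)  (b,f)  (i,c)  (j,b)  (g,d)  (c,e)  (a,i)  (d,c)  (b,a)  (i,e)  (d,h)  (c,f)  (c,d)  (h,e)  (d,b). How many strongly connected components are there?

1

{a, b, c, d, e, f, g, h, i, j} are all mutually reachable — one SCC of size 10.
That gives 1 strongly connected component.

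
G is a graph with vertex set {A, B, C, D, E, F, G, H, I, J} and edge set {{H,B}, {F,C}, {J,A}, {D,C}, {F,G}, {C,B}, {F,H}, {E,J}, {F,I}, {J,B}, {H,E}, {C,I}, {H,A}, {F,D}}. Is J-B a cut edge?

After removing J-B, the path J-E-H-B still connects them, so the edge is not a bridge.

No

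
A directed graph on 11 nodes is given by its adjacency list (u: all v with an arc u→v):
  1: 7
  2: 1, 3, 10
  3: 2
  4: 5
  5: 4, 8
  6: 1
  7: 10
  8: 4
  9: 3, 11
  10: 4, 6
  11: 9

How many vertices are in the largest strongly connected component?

4

{1, 6, 7, 10} are all mutually reachable — one SCC of size 4.
{4, 5, 8} are all mutually reachable — one SCC of size 3.
{2, 3} are all mutually reachable — one SCC of size 2.
{9, 11} are all mutually reachable — one SCC of size 2.
The largest has 4 vertices.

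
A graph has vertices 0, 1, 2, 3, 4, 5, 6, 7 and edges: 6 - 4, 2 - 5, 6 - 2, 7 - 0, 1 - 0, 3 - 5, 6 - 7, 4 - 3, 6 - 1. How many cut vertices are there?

1

Removing 6 increases the component count from 1 to 2, so 6 is a cut vertex.
By contrast removing 4 leaves 1 component; it is not a cut vertex. No other vertex is a cut vertex either.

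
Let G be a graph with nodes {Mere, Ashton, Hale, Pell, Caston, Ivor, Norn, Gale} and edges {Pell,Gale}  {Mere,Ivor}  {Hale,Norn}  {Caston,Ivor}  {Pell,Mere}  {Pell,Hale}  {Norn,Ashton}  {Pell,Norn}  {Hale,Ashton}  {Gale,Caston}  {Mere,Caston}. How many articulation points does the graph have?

Removing Pell increases the component count from 1 to 2, so Pell is a cut vertex.
By contrast removing Norn leaves 1 component; it is not a cut vertex. No other vertex is a cut vertex either.

1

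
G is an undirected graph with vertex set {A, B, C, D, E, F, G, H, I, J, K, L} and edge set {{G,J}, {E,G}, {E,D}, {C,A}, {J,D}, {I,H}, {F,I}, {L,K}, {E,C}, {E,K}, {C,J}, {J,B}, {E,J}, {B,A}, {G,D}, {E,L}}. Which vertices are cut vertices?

Removing E increases the component count from 2 to 3, so E is a cut vertex.
Removing I increases the component count from 2 to 3, so I is a cut vertex.
By contrast removing L leaves 2 components; it is not a cut vertex. No other vertex is a cut vertex either.

E, I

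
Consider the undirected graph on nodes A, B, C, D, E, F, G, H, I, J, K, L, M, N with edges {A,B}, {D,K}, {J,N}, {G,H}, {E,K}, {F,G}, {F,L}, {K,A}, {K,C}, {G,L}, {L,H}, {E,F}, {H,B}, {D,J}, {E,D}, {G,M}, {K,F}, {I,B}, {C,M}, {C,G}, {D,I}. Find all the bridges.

D-J, J-N

The edges on the cycle E-D-I-B-H-G-F-E are not bridges since each lies on that cycle.
But removing J - D disconnects J from D; removing J - N disconnects J from N — these are bridges.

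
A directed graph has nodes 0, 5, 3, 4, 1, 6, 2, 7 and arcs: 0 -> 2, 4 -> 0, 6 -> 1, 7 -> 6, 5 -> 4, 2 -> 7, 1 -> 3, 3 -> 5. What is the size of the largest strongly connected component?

8

{0, 1, 2, 3, 4, 5, 6, 7} are all mutually reachable — one SCC of size 8.
The largest has 8 vertices.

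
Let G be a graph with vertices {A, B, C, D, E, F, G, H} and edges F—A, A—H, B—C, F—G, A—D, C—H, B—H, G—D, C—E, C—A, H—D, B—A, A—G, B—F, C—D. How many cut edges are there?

The edges on the cycle C-A-H-C are not bridges since each lies on that cycle.
But removing E—C disconnects E from C — this is a bridge.

1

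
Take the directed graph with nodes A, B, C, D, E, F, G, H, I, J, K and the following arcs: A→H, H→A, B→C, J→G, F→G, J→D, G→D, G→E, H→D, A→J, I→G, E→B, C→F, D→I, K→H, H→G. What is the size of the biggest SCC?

7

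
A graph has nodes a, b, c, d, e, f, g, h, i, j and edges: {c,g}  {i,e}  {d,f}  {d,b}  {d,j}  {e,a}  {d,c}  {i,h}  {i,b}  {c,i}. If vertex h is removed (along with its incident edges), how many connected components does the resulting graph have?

1

With h gone, the remaining components are: {a, b, c, d, e, f, g, i, j}.
That is 1 component.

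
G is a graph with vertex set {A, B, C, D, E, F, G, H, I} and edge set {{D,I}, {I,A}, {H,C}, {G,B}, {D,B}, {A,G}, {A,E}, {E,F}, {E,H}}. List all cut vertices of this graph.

A, E, H

Removing A increases the component count from 1 to 2, so A is a cut vertex.
Removing E increases the component count from 1 to 3, so E is a cut vertex.
Removing H increases the component count from 1 to 2, so H is a cut vertex.
By contrast removing G leaves 1 component; it is not a cut vertex. No other vertex is a cut vertex either.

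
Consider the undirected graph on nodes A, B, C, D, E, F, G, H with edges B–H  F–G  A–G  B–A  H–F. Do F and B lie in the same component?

Yes

From F we can reach A, B, F, G, H, which includes B.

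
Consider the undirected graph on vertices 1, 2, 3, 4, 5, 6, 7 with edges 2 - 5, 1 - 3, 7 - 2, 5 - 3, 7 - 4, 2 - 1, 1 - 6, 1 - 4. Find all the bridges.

1-6

The edges on the cycle 7-2-1-4-7 are not bridges since each lies on that cycle.
But removing 1 - 6 disconnects 1 from 6 — this is a bridge.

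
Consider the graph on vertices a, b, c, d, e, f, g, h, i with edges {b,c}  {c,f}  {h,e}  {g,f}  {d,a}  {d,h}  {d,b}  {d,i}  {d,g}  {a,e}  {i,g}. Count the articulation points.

1

Removing d increases the component count from 1 to 2, so d is a cut vertex.
By contrast removing i leaves 1 component; it is not a cut vertex. No other vertex is a cut vertex either.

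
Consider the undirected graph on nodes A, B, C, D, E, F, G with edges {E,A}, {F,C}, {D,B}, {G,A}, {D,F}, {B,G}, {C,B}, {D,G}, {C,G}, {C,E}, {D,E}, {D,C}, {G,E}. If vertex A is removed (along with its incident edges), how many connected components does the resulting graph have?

With A gone, the remaining components are: {B, C, D, E, F, G}.
That is 1 component.

1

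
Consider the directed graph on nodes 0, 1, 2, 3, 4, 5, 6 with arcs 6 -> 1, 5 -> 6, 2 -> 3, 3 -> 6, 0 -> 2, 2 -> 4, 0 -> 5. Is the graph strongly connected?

No

There is no directed path from 4 to 1, so the graph is not strongly connected.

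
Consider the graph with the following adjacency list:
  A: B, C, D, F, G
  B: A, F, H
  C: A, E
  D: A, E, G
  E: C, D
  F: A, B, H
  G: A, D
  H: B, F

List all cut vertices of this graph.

Removing A increases the component count from 1 to 2, so A is a cut vertex.
By contrast removing D leaves 1 component; it is not a cut vertex. No other vertex is a cut vertex either.

A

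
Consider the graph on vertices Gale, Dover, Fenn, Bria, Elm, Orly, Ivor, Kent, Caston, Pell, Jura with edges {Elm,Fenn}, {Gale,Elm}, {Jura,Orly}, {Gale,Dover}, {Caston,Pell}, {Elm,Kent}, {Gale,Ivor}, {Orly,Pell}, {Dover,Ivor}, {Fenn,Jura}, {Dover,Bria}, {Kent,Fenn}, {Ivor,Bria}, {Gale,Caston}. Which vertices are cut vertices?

Gale

Removing Gale increases the component count from 1 to 2, so Gale is a cut vertex.
By contrast removing Orly leaves 1 component; it is not a cut vertex. No other vertex is a cut vertex either.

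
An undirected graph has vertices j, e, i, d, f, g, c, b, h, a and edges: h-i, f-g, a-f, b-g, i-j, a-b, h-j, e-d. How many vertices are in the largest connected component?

c is isolated — a component by itself.
Starting from d we can reach d, e. That is one component of size 2.
Starting from h we can reach h, i, j. That is one component of size 3.
Starting from a we can reach a, b, f, g. That is one component of size 4.
The largest has 4 vertices.

4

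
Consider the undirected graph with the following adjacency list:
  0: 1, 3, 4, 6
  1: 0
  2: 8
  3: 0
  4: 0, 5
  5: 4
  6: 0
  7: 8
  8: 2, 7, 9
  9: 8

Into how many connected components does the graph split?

2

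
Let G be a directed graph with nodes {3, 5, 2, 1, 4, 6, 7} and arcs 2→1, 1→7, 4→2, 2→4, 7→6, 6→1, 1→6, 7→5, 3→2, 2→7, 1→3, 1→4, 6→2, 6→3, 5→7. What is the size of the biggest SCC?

7

{1, 2, 3, 4, 5, 6, 7} are all mutually reachable — one SCC of size 7.
The largest has 7 vertices.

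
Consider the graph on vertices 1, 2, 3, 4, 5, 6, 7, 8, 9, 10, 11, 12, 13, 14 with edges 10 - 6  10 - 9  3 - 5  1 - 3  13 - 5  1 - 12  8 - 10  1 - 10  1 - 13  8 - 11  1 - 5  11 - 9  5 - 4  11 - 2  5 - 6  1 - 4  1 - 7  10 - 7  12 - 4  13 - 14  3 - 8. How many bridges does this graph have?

2

The edges on the cycle 1-12-4-5-3-1 are not bridges since each lies on that cycle.
But removing 2 - 11 disconnects 2 from 11; removing 14 - 13 disconnects 14 from 13 — these are bridges.
That makes 2 bridges.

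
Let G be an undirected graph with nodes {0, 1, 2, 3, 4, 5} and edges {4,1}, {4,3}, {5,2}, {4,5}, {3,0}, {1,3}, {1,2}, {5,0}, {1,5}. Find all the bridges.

none

The edges on the cycle 4-1-3-4 are not bridges since each lies on that cycle.
Every edge lies on some cycle, so there are no bridges.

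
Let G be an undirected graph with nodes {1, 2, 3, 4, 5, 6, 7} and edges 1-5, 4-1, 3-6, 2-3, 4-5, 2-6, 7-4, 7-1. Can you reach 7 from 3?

No

The component containing 3 is {2, 3, 6}, and 7 is not in it.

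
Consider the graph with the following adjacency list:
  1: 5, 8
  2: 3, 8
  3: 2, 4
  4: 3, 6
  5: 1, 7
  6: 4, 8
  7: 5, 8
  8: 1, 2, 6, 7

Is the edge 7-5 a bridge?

No

After removing 7-5, the path 7-8-1-5 still connects them, so the edge is not a bridge.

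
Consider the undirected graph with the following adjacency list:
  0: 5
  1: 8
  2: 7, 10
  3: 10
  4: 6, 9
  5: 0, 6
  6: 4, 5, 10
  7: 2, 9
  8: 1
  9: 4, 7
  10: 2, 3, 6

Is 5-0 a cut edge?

Yes

Removing 5-0 leaves no path between 5 and 0: the component count goes from 2 to 3. So it is a bridge.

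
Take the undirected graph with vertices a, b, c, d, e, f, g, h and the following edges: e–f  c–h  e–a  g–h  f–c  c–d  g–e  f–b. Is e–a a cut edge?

Yes

Removing e–a leaves no path between e and a: the component count goes from 1 to 2. So it is a bridge.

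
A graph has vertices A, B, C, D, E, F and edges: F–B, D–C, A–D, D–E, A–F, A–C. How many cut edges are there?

3

The edges on the cycle A-D-C-A are not bridges since each lies on that cycle.
But removing F–B disconnects F from B; removing D–E disconnects D from E; removing A–F disconnects A from F — these are bridges.
That makes 3 bridges.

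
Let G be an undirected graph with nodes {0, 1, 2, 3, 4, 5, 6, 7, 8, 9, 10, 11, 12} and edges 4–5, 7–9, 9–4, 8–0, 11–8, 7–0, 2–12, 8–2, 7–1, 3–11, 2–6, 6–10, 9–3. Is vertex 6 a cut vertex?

Deleting 6 raises the number of components from 1 to 2, so 6 is a cut vertex.

Yes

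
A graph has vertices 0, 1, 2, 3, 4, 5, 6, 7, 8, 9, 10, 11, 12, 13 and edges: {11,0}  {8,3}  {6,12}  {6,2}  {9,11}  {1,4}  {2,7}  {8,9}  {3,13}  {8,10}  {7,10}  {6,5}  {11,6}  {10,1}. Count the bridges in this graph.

The edges on the cycle 8-9-11-6-2-7-10-8 are not bridges since each lies on that cycle.
But removing 11-0 disconnects 11 from 0; removing 13-3 disconnects 13 from 3; removing 12-6 disconnects 12 from 6; removing 1-10 disconnects 1 from 10 — these are bridges.
In total 7 edges are bridges.

7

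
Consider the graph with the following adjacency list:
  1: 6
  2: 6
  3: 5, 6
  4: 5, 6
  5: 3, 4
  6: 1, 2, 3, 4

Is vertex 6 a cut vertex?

Yes

Deleting 6 raises the number of components from 1 to 3, so 6 is a cut vertex.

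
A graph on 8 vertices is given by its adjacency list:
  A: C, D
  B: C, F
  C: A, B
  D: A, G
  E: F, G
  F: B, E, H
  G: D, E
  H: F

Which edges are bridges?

F-H

The edges on the cycle D-G-E-F-B-C-A-D are not bridges since each lies on that cycle.
But removing F-H disconnects F from H — this is a bridge.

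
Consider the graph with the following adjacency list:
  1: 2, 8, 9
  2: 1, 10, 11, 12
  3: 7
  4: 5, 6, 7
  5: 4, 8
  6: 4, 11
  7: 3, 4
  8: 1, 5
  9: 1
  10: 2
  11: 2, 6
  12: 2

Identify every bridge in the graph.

1-9, 10-2, 12-2, 3-7, 4-7

The edges on the cycle 2-1-8-5-4-6-11-2 are not bridges since each lies on that cycle.
But removing 1-9 disconnects 1 from 9; removing 7-3 disconnects 7 from 3; removing 2-12 disconnects 2 from 12; removing 7-4 disconnects 7 from 4 — these are bridges.
In total 5 edges are bridges.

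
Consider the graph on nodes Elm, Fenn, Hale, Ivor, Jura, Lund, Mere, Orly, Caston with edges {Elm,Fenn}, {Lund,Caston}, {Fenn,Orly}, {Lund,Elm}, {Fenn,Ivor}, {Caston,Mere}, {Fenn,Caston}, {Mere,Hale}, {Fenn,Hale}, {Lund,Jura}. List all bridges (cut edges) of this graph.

Fenn-Ivor, Fenn-Orly, Jura-Lund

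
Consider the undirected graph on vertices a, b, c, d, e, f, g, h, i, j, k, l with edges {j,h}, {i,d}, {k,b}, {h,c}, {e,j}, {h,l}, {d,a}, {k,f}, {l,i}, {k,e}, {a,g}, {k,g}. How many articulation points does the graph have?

Removing h increases the component count from 1 to 2, so h is a cut vertex.
Removing k increases the component count from 1 to 3, so k is a cut vertex.
By contrast removing b leaves 1 component; it is not a cut vertex. No other vertex is a cut vertex either.

2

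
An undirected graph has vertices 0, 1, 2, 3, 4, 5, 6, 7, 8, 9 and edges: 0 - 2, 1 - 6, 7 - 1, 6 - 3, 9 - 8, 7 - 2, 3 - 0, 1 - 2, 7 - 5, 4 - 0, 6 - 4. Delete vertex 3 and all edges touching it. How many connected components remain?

2

With 3 gone, the remaining components are: {8, 9}; {0, 1, 2, 4, 5, 6, 7}.
That is 2 components.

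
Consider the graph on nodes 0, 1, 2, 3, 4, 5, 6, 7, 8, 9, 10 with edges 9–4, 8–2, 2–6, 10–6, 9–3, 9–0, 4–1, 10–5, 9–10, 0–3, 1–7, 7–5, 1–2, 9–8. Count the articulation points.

1

Removing 9 increases the component count from 1 to 2, so 9 is a cut vertex.
By contrast removing 8 leaves 1 component; it is not a cut vertex. No other vertex is a cut vertex either.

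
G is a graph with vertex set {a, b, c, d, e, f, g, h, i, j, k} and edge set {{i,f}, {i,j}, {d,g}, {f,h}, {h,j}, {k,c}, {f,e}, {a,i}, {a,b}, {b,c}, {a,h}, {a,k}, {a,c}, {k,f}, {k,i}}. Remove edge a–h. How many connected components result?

a and h are still connected via a-k-f-h, so the component count stays at 2.

2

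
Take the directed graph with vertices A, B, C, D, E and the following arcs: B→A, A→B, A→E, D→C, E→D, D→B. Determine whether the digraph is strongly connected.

There is no directed path from C to A, so the graph is not strongly connected.

No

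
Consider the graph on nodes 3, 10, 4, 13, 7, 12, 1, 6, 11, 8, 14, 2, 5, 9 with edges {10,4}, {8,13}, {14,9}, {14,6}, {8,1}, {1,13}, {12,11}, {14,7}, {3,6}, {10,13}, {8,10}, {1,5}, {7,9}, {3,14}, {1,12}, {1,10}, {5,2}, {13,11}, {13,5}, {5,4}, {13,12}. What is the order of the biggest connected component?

9

Starting from 3 we can reach 3, 6, 7, 9, 14. That is one component of size 5.
Starting from 1 we can reach 1, 2, 4, 5, 8, 10, 11, 12, 13. That is one component of size 9.
The largest has 9 vertices.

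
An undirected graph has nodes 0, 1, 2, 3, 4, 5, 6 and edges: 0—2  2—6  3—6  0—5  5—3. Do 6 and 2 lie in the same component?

Yes

From 6 we can reach 0, 2, 3, 5, 6, which includes 2.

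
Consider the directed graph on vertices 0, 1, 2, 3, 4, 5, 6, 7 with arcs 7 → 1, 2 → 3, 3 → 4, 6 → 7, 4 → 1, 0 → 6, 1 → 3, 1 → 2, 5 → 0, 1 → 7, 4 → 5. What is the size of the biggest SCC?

8

{0, 1, 2, 3, 4, 5, 6, 7} are all mutually reachable — one SCC of size 8.
The largest has 8 vertices.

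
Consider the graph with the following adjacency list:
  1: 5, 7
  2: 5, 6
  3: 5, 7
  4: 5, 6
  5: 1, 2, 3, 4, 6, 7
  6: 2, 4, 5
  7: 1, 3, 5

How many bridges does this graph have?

0

The edges on the cycle 5-2-6-5 are not bridges since each lies on that cycle.
Every edge lies on some cycle, so there are no bridges.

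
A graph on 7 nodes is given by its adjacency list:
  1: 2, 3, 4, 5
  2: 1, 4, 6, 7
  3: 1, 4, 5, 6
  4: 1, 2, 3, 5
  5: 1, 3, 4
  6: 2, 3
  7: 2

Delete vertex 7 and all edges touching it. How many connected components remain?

With 7 gone, the remaining components are: {1, 2, 3, 4, 5, 6}.
That is 1 component.

1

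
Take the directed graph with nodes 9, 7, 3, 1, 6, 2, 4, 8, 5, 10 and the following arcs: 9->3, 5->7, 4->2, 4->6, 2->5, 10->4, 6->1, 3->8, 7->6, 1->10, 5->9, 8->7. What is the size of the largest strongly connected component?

{1, 2, 3, 4, 5, 6, 7, 8, 9, 10} are all mutually reachable — one SCC of size 10.
The largest has 10 vertices.

10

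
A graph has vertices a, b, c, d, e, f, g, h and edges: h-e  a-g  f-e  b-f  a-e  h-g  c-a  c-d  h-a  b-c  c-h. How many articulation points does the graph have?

1

Removing c increases the component count from 1 to 2, so c is a cut vertex.
By contrast removing h leaves 1 component; it is not a cut vertex. No other vertex is a cut vertex either.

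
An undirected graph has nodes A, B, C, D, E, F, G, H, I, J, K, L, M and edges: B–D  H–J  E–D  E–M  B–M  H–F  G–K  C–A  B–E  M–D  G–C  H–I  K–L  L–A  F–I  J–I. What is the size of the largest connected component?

5

Starting from B we can reach B, D, E, M. That is one component of size 4.
Starting from F we can reach F, H, I, J. That is one component of size 4.
Starting from A we can reach A, C, G, K, L. That is one component of size 5.
The largest has 5 vertices.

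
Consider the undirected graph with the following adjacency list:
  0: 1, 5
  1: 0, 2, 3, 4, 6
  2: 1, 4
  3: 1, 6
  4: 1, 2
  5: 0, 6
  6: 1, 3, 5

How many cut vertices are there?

1

Removing 1 increases the component count from 1 to 2, so 1 is a cut vertex.
By contrast removing 3 leaves 1 component; it is not a cut vertex. No other vertex is a cut vertex either.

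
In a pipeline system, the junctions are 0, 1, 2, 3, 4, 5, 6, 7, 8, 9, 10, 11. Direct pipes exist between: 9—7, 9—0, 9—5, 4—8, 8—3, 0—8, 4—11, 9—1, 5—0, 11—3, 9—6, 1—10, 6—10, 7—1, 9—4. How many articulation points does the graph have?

1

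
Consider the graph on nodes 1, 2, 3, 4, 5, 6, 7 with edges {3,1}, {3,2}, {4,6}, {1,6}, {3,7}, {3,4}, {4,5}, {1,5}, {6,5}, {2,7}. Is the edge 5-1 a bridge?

No

After removing 5-1, the path 5-6-1 still connects them, so the edge is not a bridge.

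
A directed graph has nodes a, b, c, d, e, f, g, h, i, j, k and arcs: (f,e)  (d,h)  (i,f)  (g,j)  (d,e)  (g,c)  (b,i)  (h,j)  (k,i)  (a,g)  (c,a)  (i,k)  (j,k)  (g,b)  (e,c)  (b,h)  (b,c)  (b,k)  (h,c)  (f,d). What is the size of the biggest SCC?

11

{a, b, c, d, e, f, g, h, i, j, k} are all mutually reachable — one SCC of size 11.
The largest has 11 vertices.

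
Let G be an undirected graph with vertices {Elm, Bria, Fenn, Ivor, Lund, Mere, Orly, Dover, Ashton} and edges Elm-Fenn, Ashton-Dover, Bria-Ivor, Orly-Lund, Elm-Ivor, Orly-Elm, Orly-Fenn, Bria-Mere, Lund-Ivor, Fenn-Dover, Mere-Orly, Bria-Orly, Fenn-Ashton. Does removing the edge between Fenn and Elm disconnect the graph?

After removing Fenn-Elm, the path Fenn-Orly-Elm still connects them, so the edge is not a bridge.

No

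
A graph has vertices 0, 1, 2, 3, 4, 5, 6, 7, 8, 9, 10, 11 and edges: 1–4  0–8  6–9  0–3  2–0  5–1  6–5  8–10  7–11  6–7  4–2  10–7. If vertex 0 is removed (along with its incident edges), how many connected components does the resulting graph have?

With 0 gone, the remaining components are: {3}; {1, 2, 4, 5, 6, 7, 8, 9, 10, 11}.
That is 2 components.

2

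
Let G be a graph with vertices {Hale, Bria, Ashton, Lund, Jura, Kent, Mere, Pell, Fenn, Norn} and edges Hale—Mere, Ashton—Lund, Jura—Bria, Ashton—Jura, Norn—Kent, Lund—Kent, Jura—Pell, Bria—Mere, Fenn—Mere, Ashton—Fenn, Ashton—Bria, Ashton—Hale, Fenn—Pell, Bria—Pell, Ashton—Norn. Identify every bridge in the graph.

The edges on the cycle Ashton-Lund-Kent-Norn-Ashton are not bridges since each lies on that cycle.
Every edge lies on some cycle, so there are no bridges.

none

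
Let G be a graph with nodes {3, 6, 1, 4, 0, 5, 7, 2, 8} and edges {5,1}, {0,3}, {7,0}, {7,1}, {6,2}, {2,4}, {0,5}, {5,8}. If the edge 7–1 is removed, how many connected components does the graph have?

7 and 1 are still connected via 7-0-5-1, so the component count stays at 2.

2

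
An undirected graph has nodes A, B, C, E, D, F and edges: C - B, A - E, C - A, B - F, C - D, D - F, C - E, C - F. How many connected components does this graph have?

Starting from A we can reach A, B, C, D, E, F. That is one component of size 6.
Total: 1 component.

1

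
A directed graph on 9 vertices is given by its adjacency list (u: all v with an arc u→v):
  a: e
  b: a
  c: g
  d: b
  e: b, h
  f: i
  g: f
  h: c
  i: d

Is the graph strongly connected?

Yes

From f we can reach every vertex (a, b, c, d, e, f, g, h, i), and every vertex can reach f (a, b, c, d, e, f, g, h, i). So the whole graph is one strongly connected component.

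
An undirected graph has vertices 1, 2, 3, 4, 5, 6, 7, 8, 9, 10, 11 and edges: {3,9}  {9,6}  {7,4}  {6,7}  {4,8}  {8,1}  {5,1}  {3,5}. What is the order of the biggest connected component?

8

2 is isolated — a component by itself.
10 is isolated — a component by itself.
11 is isolated — a component by itself.
Starting from 1 we can reach 1, 3, 4, 5, 6, 7, 8, 9. That is one component of size 8.
The largest has 8 vertices.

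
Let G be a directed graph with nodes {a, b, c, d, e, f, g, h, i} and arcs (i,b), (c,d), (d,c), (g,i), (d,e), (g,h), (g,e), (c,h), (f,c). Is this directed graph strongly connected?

No

There is no directed path from h to a, so the graph is not strongly connected.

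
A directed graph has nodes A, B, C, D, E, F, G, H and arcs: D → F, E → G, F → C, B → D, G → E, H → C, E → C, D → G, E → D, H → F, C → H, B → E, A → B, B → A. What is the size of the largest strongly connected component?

{D, E, G} are all mutually reachable — one SCC of size 3.
{C, F, H} are all mutually reachable — one SCC of size 3.
{A, B} are all mutually reachable — one SCC of size 2.
The largest has 3 vertices.

3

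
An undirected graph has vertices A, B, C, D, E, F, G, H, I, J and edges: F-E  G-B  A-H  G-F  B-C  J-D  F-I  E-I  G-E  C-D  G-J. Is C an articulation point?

No

Deleting C leaves 2 components (was 2), so C is not a cut vertex.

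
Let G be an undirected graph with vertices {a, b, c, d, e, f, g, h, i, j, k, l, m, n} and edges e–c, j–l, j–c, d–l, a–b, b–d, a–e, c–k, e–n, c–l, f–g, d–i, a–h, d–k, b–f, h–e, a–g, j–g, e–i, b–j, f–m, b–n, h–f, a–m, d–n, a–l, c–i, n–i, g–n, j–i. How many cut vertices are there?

0

Removing f, for instance, still leaves 1 component. No single vertex removal increases the component count — the graph has no articulation points.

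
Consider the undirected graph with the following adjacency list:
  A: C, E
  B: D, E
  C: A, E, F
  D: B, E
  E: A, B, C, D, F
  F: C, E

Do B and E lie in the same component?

From B we can reach A, B, C, D, E, F, which includes E.

Yes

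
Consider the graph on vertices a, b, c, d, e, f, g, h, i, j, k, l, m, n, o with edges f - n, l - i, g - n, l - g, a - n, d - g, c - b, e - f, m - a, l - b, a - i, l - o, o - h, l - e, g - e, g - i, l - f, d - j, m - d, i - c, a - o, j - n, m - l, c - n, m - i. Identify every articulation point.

Removing o increases the component count from 2 to 3, so o is a cut vertex.
By contrast removing j leaves 2 components; it is not a cut vertex. No other vertex is a cut vertex either.

o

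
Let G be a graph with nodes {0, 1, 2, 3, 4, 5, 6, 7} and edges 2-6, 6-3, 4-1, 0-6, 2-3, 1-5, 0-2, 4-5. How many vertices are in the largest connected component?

7 is isolated — a component by itself.
Starting from 1 we can reach 1, 4, 5. That is one component of size 3.
Starting from 0 we can reach 0, 2, 3, 6. That is one component of size 4.
The largest has 4 vertices.

4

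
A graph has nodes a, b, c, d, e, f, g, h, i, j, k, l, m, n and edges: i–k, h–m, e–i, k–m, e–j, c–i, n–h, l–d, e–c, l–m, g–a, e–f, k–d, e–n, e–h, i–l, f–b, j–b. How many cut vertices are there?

Removing e increases the component count from 2 to 3, so e is a cut vertex.
By contrast removing j leaves 2 components; it is not a cut vertex. No other vertex is a cut vertex either.

1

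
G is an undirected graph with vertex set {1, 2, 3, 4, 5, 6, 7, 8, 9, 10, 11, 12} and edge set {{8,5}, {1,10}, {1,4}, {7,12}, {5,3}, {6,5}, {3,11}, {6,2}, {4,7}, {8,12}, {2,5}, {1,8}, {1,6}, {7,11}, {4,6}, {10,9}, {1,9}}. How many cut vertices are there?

1

Removing 1 increases the component count from 1 to 2, so 1 is a cut vertex.
By contrast removing 5 leaves 1 component; it is not a cut vertex. No other vertex is a cut vertex either.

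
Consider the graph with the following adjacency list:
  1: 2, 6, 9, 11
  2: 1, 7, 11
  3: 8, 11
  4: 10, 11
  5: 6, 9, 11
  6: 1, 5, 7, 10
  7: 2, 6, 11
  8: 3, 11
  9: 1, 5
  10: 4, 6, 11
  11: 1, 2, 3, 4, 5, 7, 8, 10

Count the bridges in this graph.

0

The edges on the cycle 11-8-3-11 are not bridges since each lies on that cycle.
Every edge lies on some cycle, so there are no bridges.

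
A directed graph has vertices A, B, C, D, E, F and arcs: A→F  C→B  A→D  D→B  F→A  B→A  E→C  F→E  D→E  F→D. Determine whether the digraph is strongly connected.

Yes

From A we can reach every vertex (A, B, C, D, E, F), and every vertex can reach A (A, B, C, D, E, F). So the whole graph is one strongly connected component.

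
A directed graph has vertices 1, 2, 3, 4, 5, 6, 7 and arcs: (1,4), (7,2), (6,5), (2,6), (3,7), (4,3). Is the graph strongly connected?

No

There is no directed path from 6 to 4, so the graph is not strongly connected.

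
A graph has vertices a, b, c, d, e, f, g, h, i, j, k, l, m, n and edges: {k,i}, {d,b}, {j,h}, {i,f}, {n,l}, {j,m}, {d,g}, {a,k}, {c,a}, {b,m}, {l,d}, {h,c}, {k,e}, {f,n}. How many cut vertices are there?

Removing d increases the component count from 1 to 2, so d is a cut vertex.
Removing k increases the component count from 1 to 2, so k is a cut vertex.
By contrast removing i leaves 1 component; it is not a cut vertex. No other vertex is a cut vertex either.

2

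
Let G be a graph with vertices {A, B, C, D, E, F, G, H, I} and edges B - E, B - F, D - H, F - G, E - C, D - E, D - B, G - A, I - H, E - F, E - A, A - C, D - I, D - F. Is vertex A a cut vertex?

No

Deleting A leaves 1 component (was 1) (its neighbors C, E, G remain connected to each other), so A is not a cut vertex.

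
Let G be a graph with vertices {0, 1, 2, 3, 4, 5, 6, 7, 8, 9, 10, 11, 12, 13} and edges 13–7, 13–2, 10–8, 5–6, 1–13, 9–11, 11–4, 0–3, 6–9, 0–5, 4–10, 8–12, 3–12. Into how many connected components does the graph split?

Starting from 1 we can reach 1, 2, 7, 13. That is one component of size 4.
Starting from 0 we can reach 0, 3, 4, 5, 6, 8, 9, 10, 11, 12. That is one component of size 10.
Total: 2 components.

2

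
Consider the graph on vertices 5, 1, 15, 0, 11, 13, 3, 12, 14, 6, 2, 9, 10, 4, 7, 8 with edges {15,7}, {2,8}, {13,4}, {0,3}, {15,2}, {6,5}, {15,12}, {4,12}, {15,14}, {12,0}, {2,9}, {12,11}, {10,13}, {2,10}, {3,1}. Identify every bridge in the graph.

The edges on the cycle 15-2-10-13-4-12-15 are not bridges since each lies on that cycle.
But removing 15 - 14 disconnects 15 from 14; removing 2 - 9 disconnects 2 from 9; removing 15 - 7 disconnects 15 from 7; removing 3 - 1 disconnects 3 from 1 — these are bridges.
In total 9 edges are bridges.

0-12, 0-3, 1-3, 11-12, 14-15, 15-7, 2-8, 2-9, 5-6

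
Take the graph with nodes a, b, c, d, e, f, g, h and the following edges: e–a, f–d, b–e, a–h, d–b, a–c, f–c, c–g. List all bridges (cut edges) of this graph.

a-h, c-g

The edges on the cycle f-d-b-e-a-c-f are not bridges since each lies on that cycle.
But removing a–h disconnects a from h; removing c–g disconnects c from g — these are bridges.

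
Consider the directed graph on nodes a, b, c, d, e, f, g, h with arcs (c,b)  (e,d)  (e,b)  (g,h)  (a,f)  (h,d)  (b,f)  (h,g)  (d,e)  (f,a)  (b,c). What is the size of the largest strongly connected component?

{a, f} are all mutually reachable — one SCC of size 2.
{d, e} are all mutually reachable — one SCC of size 2.
{b, c} are all mutually reachable — one SCC of size 2.
{g, h} are all mutually reachable — one SCC of size 2.
The largest has 2 vertices.

2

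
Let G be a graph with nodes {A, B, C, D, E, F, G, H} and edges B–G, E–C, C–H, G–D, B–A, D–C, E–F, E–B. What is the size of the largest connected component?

8

Starting from A we can reach A, B, C, D, E, F, G, H. That is one component of size 8.
The largest has 8 vertices.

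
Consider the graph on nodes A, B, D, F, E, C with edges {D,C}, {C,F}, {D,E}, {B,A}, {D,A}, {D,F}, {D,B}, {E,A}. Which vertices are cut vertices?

D

Removing D increases the component count from 1 to 2, so D is a cut vertex.
By contrast removing A leaves 1 component; it is not a cut vertex. No other vertex is a cut vertex either.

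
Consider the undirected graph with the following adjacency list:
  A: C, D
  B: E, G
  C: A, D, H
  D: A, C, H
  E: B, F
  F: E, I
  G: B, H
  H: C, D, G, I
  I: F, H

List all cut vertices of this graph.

H

Removing H increases the component count from 1 to 2, so H is a cut vertex.
By contrast removing F leaves 1 component; it is not a cut vertex. No other vertex is a cut vertex either.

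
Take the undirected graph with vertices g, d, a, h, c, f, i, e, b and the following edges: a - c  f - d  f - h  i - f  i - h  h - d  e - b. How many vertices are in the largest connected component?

4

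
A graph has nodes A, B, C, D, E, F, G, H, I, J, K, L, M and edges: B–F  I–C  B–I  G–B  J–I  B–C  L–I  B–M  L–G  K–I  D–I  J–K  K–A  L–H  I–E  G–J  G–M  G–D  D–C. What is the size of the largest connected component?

13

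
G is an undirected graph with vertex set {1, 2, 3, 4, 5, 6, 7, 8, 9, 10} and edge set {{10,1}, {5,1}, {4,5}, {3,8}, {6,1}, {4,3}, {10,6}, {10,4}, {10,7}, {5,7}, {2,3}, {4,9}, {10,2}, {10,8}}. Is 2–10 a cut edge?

After removing 2–10, the path 2-3-4-10 still connects them, so the edge is not a bridge.

No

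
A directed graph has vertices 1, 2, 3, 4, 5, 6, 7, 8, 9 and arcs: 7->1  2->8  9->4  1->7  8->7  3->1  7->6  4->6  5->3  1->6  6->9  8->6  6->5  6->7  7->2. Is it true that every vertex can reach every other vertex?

From 9 we can reach every vertex (1, 2, 3, 4, 5, 6, 7, 8, 9), and every vertex can reach 9 (1, 2, 3, 4, 5, 6, 7, 8, 9). So the whole graph is one strongly connected component.

Yes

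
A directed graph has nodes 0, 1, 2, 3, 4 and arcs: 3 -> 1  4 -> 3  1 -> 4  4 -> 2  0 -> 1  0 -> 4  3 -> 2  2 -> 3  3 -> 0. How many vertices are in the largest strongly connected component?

{0, 1, 2, 3, 4} are all mutually reachable — one SCC of size 5.
The largest has 5 vertices.

5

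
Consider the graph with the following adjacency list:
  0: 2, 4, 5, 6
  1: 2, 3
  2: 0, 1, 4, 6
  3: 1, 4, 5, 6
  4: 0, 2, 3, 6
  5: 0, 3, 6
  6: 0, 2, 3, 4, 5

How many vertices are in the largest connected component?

Starting from 0 we can reach 0, 1, 2, 3, 4, 5, 6. That is one component of size 7.
The largest has 7 vertices.

7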